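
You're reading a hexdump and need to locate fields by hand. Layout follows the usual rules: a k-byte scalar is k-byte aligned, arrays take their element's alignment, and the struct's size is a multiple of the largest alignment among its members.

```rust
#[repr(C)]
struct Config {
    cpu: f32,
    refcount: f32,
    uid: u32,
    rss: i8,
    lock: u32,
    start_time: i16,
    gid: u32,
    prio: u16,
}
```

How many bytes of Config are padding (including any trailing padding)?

cpu at 0 (size 4, align 4) → ends 4
refcount at 4 (size 4, align 4) → ends 8
uid at 8 (size 4, align 4) → ends 12
rss at 12 (size 1, align 1) → ends 13
pad 3 to align 4 for lock
lock at 16 (size 4, align 4) → ends 20
start_time at 20 (size 2, align 2) → ends 22
pad 2 to align 4 for gid
gid at 24 (size 4, align 4) → ends 28
prio at 28 (size 2, align 2) → ends 30
tail pad 2 to reach multiple of 4
total 32 bytes, alignment 4
data bytes 25, size 32 → padding 7

7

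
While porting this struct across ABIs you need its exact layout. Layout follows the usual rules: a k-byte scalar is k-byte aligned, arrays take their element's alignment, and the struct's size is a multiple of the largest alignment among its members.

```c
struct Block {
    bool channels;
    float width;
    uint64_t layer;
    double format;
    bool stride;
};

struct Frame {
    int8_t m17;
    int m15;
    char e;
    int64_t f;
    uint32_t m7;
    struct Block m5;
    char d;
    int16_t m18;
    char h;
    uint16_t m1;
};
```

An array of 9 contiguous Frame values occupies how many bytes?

648

Block: 0..1  channels  (1B, 1-aligned); 1..4  -- padding (3B); 4..8  width  (4B, 4-aligned); 8..16  layer  (8B, 8-aligned); 16..24  format  (8B, 8-aligned); 24..25  stride  (1B, 1-aligned); 25..32  -- tail padding (7B); sizeof = 32, alignof = 8
0..1  m17  (1B, 1-aligned)
1..4  -- padding (3B)
4..8  m15  (4B, 4-aligned)
8..9  e  (1B, 1-aligned)
9..16  -- padding (7B)
16..24  f  (8B, 8-aligned)
24..28  m7  (4B, 4-aligned)
28..32  -- padding (4B)
32..64  m5  (32B, 8-aligned)
64..65  d  (1B, 1-aligned)
65..66  -- padding (1B)
66..68  m18  (2B, 2-aligned)
68..69  h  (1B, 1-aligned)
69..70  -- padding (1B)
70..72  m1  (2B, 2-aligned)
sizeof = 72, alignof = 8
array of 9: 9 × 72 = 648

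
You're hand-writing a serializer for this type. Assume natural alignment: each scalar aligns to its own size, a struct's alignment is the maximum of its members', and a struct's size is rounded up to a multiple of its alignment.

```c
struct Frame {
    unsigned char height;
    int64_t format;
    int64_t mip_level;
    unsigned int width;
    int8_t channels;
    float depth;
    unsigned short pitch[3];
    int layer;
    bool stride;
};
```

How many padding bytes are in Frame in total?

19

@0: height [1B, align 1] → 1
+7 pad (align 8)
@8: format [8B, align 8] → 16
@16: mip_level [8B, align 8] → 24
@24: width [4B, align 4] → 28
@28: channels [1B, align 1] → 29
+3 pad (align 4)
@32: depth [4B, align 4] → 36
@36: pitch [6B, align 2] → 42
+2 pad (align 4)
@44: layer [4B, align 4] → 48
@48: stride [1B, align 1] → 49
+7 tail pad (align 8)
size 56, align 8
data bytes 37, size 56 → padding 19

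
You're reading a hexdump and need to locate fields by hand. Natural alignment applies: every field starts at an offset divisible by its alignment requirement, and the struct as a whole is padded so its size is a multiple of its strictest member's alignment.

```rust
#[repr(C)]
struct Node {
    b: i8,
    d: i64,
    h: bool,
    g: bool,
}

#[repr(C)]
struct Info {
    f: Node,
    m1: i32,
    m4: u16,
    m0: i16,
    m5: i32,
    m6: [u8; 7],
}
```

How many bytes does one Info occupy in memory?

48 bytes

Node: @0: b [1B, align 1] → 1; +7 pad (align 8); @8: d [8B, align 8] → 16; @16: h [1B, align 1] → 17; @17: g [1B, align 1] → 18; +6 tail pad (align 8); size 24, align 8
@0: f [24B, align 8] → 24
@24: m1 [4B, align 4] → 28
@28: m4 [2B, align 2] → 30
@30: m0 [2B, align 2] → 32
@32: m5 [4B, align 4] → 36
@36: m6 [7B, align 1] → 43
+5 tail pad (align 8)
size 48, align 8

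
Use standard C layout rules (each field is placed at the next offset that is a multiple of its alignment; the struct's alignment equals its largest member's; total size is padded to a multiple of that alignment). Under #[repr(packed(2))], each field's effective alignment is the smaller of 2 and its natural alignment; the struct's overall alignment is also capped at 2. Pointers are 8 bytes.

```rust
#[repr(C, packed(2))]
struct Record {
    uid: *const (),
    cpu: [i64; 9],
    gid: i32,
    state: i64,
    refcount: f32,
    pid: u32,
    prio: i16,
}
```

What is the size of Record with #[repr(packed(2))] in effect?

102

0..8  uid  (8B, 2-aligned)
8..80  cpu  (72B, 2-aligned)
80..84  gid  (4B, 2-aligned)
84..92  state  (8B, 2-aligned)
92..96  refcount  (4B, 2-aligned)
96..100  pid  (4B, 2-aligned)
100..102  prio  (2B, 2-aligned)
sizeof = 102, alignof = 2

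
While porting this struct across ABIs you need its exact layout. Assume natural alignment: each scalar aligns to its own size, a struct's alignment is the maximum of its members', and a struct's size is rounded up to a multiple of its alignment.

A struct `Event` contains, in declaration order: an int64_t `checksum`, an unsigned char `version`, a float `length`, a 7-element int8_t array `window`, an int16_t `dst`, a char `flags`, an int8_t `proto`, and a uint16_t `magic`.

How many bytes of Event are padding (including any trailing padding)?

6

checksum at 0 (size 8, align 8) → ends 8
version at 8 (size 1, align 1) → ends 9
pad 3 to align 4 for length
length at 12 (size 4, align 4) → ends 16
window at 16 (size 7, align 1) → ends 23
pad 1 to align 2 for dst
dst at 24 (size 2, align 2) → ends 26
flags at 26 (size 1, align 1) → ends 27
proto at 27 (size 1, align 1) → ends 28
magic at 28 (size 2, align 2) → ends 30
tail pad 2 to reach multiple of 8
total 32 bytes, alignment 8
data bytes 26, size 32 → padding 6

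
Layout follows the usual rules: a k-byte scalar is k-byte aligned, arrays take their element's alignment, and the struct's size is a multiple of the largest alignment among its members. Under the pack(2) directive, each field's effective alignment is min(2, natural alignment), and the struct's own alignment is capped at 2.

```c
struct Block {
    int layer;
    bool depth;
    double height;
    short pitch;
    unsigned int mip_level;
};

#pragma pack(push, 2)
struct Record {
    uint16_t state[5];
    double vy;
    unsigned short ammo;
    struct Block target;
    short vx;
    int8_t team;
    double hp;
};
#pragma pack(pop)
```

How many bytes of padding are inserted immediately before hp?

1

Block: layer at 0 (size 4, align 4) → ends 4; depth at 4 (size 1, align 1) → ends 5; pad 3 to align 8 for height; height at 8 (size 8, align 8) → ends 16; pitch at 16 (size 2, align 2) → ends 18; pad 2 to align 4 for mip_level; mip_level at 20 (size 4, align 4) → ends 24; total 24 bytes, alignment 8
state at 0 (size 10, align 2) → ends 10
vy at 10 (size 8, align 2) → ends 18
ammo at 18 (size 2, align 2) → ends 20
target at 20 (size 24, align 2) → ends 44
vx at 44 (size 2, align 2) → ends 46
team at 46 (size 1, align 1) → ends 47
pad 1 to align 2 for hp
hp at 48 (size 8, align 2) → ends 56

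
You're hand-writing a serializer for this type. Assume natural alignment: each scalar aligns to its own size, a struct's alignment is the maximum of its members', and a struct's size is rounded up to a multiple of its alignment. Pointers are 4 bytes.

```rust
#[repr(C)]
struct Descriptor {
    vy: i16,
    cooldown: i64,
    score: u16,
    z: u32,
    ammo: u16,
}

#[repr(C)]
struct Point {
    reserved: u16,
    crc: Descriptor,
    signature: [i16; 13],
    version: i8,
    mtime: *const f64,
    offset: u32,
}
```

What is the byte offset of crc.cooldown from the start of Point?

Descriptor: 0..2  vy  (2B, 2-aligned); 2..8  -- padding (6B); 8..16  cooldown  (8B, 8-aligned); 16..18  score  (2B, 2-aligned); 18..20  -- padding (2B); 20..24  z  (4B, 4-aligned); 24..26  ammo  (2B, 2-aligned); 26..32  -- tail padding (6B); sizeof = 32, alignof = 8
0..2  reserved  (2B, 2-aligned)
2..8  -- padding (6B)
8..40  crc  (32B, 8-aligned)
within Descriptor: cooldown at 8
8 + 8 = 16

16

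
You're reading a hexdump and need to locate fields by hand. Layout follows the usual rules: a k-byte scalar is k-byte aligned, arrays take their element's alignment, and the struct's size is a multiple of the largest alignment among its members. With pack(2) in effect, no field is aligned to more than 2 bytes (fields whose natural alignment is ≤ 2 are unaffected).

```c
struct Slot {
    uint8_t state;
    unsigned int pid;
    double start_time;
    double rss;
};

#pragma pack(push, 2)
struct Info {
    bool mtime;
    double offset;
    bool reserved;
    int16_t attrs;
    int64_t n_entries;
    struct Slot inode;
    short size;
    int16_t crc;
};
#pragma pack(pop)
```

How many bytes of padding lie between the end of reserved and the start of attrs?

Slot: @0: state [1B, align 1] → 1; +3 pad (align 4); @4: pid [4B, align 4] → 8; @8: start_time [8B, align 8] → 16; @16: rss [8B, align 8] → 24; size 24, align 8
@0: mtime [1B, align 1] → 1
+1 pad (align 2)
@2: offset [8B, align 2] → 10
@10: reserved [1B, align 1] → 11
+1 pad (align 2)
@12: attrs [2B, align 2] → 14

1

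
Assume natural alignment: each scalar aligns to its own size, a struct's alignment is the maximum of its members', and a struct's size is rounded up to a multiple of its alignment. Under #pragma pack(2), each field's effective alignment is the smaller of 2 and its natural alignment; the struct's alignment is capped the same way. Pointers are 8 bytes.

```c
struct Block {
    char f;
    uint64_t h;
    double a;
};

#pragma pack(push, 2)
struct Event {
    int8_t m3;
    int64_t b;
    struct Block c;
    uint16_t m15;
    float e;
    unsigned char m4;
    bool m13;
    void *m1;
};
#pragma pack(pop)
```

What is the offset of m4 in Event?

40

Block: 0..1  f  (1B, 1-aligned); 1..8  -- padding (7B); 8..16  h  (8B, 8-aligned); 16..24  a  (8B, 8-aligned); sizeof = 24, alignof = 8
0..1  m3  (1B, 1-aligned)
1..2  -- padding (1B)
2..10  b  (8B, 2-aligned)
10..34  c  (24B, 2-aligned)
34..36  m15  (2B, 2-aligned)
36..40  e  (4B, 2-aligned)
40..41  m4  (1B, 1-aligned)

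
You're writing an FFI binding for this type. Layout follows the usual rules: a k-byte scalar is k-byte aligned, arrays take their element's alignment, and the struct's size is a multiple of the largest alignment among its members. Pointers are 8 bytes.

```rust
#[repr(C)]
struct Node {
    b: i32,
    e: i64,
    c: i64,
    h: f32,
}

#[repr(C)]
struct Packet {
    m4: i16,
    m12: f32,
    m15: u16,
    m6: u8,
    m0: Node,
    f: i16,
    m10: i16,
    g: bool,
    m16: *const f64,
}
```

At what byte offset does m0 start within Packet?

Node: b at 0 (size 4, align 4) → ends 4; pad 4 to align 8 for e; e at 8 (size 8, align 8) → ends 16; c at 16 (size 8, align 8) → ends 24; h at 24 (size 4, align 4) → ends 28; tail pad 4 to reach multiple of 8; total 32 bytes, alignment 8
m4 at 0 (size 2, align 2) → ends 2
pad 2 to align 4 for m12
m12 at 4 (size 4, align 4) → ends 8
m15 at 8 (size 2, align 2) → ends 10
m6 at 10 (size 1, align 1) → ends 11
pad 5 to align 8 for m0
m0 at 16 (size 32, align 8) → ends 48

16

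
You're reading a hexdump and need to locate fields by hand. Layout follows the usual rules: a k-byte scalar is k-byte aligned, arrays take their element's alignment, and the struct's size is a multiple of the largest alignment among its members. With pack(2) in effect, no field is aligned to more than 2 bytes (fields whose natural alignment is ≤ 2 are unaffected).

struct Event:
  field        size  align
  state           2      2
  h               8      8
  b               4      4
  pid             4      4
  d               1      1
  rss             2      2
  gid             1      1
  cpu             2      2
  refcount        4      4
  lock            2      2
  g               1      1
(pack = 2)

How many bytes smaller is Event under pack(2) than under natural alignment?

6

natural layout:
  state at 0 (size 2, align 2) → ends 2
  pad 6 to align 8 for h
  h at 8 (size 8, align 8) → ends 16
  b at 16 (size 4, align 4) → ends 20
  pid at 20 (size 4, align 4) → ends 24
  d at 24 (size 1, align 1) → ends 25
  pad 1 to align 2 for rss
  rss at 26 (size 2, align 2) → ends 28
  gid at 28 (size 1, align 1) → ends 29
  pad 1 to align 2 for cpu
  cpu at 30 (size 2, align 2) → ends 32
  refcount at 32 (size 4, align 4) → ends 36
  lock at 36 (size 2, align 2) → ends 38
  g at 38 (size 1, align 1) → ends 39
  tail pad 1 to reach multiple of 8
  total 40 bytes, alignment 8
packed(2) layout:
  state at 0 (size 2, align 2) → ends 2
  h at 2 (size 8, align 2) → ends 10
  b at 10 (size 4, align 2) → ends 14
  pid at 14 (size 4, align 2) → ends 18
  d at 18 (size 1, align 1) → ends 19
  pad 1 to align 2 for rss
  rss at 20 (size 2, align 2) → ends 22
  gid at 22 (size 1, align 1) → ends 23
  pad 1 to align 2 for cpu
  cpu at 24 (size 2, align 2) → ends 26
  refcount at 26 (size 4, align 2) → ends 30
  lock at 30 (size 2, align 2) → ends 32
  g at 32 (size 1, align 1) → ends 33
  tail pad 1 to reach multiple of 2
  total 34 bytes, alignment 2
40 − 34 = 6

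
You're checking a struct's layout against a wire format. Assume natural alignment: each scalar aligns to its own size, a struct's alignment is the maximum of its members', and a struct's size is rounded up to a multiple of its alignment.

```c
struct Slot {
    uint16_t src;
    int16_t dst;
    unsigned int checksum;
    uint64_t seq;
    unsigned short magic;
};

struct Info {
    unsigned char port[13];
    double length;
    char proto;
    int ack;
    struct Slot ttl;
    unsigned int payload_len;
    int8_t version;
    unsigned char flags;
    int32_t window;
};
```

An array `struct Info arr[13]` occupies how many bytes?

Slot: 0..2  src  (2B, 2-aligned); 2..4  dst  (2B, 2-aligned); 4..8  checksum  (4B, 4-aligned); 8..16  seq  (8B, 8-aligned); 16..18  magic  (2B, 2-aligned); 18..24  -- tail padding (6B); sizeof = 24, alignof = 8
0..13  port  (13B, 1-aligned)
13..16  -- padding (3B)
16..24  length  (8B, 8-aligned)
24..25  proto  (1B, 1-aligned)
25..28  -- padding (3B)
28..32  ack  (4B, 4-aligned)
32..56  ttl  (24B, 8-aligned)
56..60  payload_len  (4B, 4-aligned)
60..61  version  (1B, 1-aligned)
61..62  flags  (1B, 1-aligned)
62..64  -- padding (2B)
64..68  window  (4B, 4-aligned)
68..72  -- tail padding (4B)
sizeof = 72, alignof = 8
array of 13: 13 × 72 = 936

936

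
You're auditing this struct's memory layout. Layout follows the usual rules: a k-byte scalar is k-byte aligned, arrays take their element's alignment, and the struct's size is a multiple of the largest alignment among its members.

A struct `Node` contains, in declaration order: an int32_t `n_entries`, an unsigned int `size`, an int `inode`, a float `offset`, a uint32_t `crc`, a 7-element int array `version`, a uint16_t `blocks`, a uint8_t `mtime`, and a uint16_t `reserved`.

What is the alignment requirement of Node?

member alignments: n_entries=4, size=4, inode=4, offset=4, crc=4, version=4, blocks=2, mtime=1, reserved=2
max = 4

4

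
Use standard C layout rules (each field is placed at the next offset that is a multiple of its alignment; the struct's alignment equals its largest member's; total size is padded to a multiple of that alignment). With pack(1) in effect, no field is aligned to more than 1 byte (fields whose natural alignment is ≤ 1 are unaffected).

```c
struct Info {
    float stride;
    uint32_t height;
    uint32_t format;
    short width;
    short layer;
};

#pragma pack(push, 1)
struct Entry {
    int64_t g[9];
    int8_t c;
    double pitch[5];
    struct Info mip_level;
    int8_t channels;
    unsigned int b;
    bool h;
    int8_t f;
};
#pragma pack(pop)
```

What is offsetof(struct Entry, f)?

Info: 0..4  stride  (4B, 4-aligned); 4..8  height  (4B, 4-aligned); 8..12  format  (4B, 4-aligned); 12..14  width  (2B, 2-aligned); 14..16  layer  (2B, 2-aligned); sizeof = 16, alignof = 4
0..72  g  (72B, 1-aligned)
72..73  c  (1B, 1-aligned)
73..113  pitch  (40B, 1-aligned)
113..129  mip_level  (16B, 1-aligned)
129..130  channels  (1B, 1-aligned)
130..134  b  (4B, 1-aligned)
134..135  h  (1B, 1-aligned)
135..136  f  (1B, 1-aligned)

135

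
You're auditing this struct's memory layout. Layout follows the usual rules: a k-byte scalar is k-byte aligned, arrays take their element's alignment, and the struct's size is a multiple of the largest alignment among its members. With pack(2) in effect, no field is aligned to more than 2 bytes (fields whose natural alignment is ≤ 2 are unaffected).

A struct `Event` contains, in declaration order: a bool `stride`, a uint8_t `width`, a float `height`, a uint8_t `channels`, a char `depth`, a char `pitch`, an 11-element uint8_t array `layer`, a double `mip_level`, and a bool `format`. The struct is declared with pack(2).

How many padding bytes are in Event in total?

@0: stride [1B, align 1] → 1
@1: width [1B, align 1] → 2
@2: height [4B, align 2] → 6
@6: channels [1B, align 1] → 7
@7: depth [1B, align 1] → 8
@8: pitch [1B, align 1] → 9
@9: layer [11B, align 1] → 20
@20: mip_level [8B, align 2] → 28
@28: format [1B, align 1] → 29
+1 tail pad (align 2)
size 30, align 2
data bytes 29, size 30 → padding 1

1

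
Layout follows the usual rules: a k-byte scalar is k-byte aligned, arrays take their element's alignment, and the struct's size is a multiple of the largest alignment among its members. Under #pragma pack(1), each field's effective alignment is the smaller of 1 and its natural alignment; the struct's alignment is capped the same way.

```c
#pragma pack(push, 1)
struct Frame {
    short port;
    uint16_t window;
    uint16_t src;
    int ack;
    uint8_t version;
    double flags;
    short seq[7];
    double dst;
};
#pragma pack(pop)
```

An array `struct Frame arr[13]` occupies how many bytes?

@0: port [2B, align 1] → 2
@2: window [2B, align 1] → 4
@4: src [2B, align 1] → 6
@6: ack [4B, align 1] → 10
@10: version [1B, align 1] → 11
@11: flags [8B, align 1] → 19
@19: seq [14B, align 1] → 33
@33: dst [8B, align 1] → 41
size 41, align 1
array of 13: 13 × 41 = 533

533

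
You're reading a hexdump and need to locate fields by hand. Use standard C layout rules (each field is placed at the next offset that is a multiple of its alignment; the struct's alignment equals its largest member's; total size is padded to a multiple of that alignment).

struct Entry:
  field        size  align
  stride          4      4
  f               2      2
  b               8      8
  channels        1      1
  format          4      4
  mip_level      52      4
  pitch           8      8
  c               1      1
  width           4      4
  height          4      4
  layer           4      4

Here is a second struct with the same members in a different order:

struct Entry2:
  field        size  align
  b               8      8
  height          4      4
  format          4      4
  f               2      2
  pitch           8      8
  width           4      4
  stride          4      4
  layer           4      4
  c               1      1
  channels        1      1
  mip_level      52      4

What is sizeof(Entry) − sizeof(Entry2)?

0..4  stride  (4B, 4-aligned)
4..6  f  (2B, 2-aligned)
6..8  -- padding (2B)
8..16  b  (8B, 8-aligned)
16..17  channels  (1B, 1-aligned)
17..20  -- padding (3B)
20..24  format  (4B, 4-aligned)
24..76  mip_level  (52B, 4-aligned)
76..80  -- padding (4B)
80..88  pitch  (8B, 8-aligned)
88..89  c  (1B, 1-aligned)
89..92  -- padding (3B)
92..96  width  (4B, 4-aligned)
96..100  height  (4B, 4-aligned)
100..104  layer  (4B, 4-aligned)
sizeof = 104, alignof = 8
— Entry2 —
0..8  b  (8B, 8-aligned)
8..12  height  (4B, 4-aligned)
12..16  format  (4B, 4-aligned)
16..18  f  (2B, 2-aligned)
18..24  -- padding (6B)
24..32  pitch  (8B, 8-aligned)
32..36  width  (4B, 4-aligned)
36..40  stride  (4B, 4-aligned)
40..44  layer  (4B, 4-aligned)
44..45  c  (1B, 1-aligned)
45..46  channels  (1B, 1-aligned)
46..48  -- padding (2B)
48..100  mip_level  (52B, 4-aligned)
100..104  -- tail padding (4B)
sizeof = 104, alignof = 8
104 − 104 = 0

0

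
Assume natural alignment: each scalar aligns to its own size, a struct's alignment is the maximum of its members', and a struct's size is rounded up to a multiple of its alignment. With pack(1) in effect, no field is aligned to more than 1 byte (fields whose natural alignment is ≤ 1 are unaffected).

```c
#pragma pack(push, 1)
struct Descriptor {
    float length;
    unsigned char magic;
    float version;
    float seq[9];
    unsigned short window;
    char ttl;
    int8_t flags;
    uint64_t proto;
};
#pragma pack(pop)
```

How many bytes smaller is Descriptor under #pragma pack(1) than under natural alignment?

natural layout:
  0..4  length  (4B, 4-aligned)
  4..5  magic  (1B, 1-aligned)
  5..8  -- padding (3B)
  8..12  version  (4B, 4-aligned)
  12..48  seq  (36B, 4-aligned)
  48..50  window  (2B, 2-aligned)
  50..51  ttl  (1B, 1-aligned)
  51..52  flags  (1B, 1-aligned)
  52..56  -- padding (4B)
  56..64  proto  (8B, 8-aligned)
  sizeof = 64, alignof = 8
packed(1) layout:
  0..4  length  (4B, 1-aligned)
  4..5  magic  (1B, 1-aligned)
  5..9  version  (4B, 1-aligned)
  9..45  seq  (36B, 1-aligned)
  45..47  window  (2B, 1-aligned)
  47..48  ttl  (1B, 1-aligned)
  48..49  flags  (1B, 1-aligned)
  49..57  proto  (8B, 1-aligned)
  sizeof = 57, alignof = 1
64 − 57 = 7

7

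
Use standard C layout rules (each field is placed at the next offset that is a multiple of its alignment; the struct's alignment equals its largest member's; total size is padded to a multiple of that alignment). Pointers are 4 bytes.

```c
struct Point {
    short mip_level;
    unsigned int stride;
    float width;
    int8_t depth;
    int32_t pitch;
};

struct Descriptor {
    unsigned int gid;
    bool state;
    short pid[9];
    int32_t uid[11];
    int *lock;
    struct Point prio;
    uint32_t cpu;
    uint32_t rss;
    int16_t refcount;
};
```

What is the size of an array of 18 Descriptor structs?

Point: mip_level at 0 (size 2, align 2) → ends 2; pad 2 to align 4 for stride; stride at 4 (size 4, align 4) → ends 8; width at 8 (size 4, align 4) → ends 12; depth at 12 (size 1, align 1) → ends 13; pad 3 to align 4 for pitch; pitch at 16 (size 4, align 4) → ends 20; total 20 bytes, alignment 4
gid at 0 (size 4, align 4) → ends 4
state at 4 (size 1, align 1) → ends 5
pad 1 to align 2 for pid
pid at 6 (size 18, align 2) → ends 24
uid at 24 (size 44, align 4) → ends 68
lock at 68 (size 4, align 4) → ends 72
prio at 72 (size 20, align 4) → ends 92
cpu at 92 (size 4, align 4) → ends 96
rss at 96 (size 4, align 4) → ends 100
refcount at 100 (size 2, align 2) → ends 102
tail pad 2 to reach multiple of 4
total 104 bytes, alignment 4
array of 18: 18 × 104 = 1872

1872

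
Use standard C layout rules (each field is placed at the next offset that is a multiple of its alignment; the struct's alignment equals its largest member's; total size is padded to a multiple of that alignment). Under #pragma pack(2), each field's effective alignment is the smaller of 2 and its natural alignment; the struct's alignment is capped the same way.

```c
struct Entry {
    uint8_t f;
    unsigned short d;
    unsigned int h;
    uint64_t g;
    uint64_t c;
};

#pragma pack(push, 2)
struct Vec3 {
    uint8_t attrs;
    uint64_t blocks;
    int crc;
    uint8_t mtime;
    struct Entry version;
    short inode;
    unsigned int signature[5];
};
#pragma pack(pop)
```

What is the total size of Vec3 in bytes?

62

Entry: f at 0 (size 1, align 1) → ends 1; pad 1 to align 2 for d; d at 2 (size 2, align 2) → ends 4; h at 4 (size 4, align 4) → ends 8; g at 8 (size 8, align 8) → ends 16; c at 16 (size 8, align 8) → ends 24; total 24 bytes, alignment 8
attrs at 0 (size 1, align 1) → ends 1
pad 1 to align 2 for blocks
blocks at 2 (size 8, align 2) → ends 10
crc at 10 (size 4, align 2) → ends 14
mtime at 14 (size 1, align 1) → ends 15
pad 1 to align 2 for version
version at 16 (size 24, align 2) → ends 40
inode at 40 (size 2, align 2) → ends 42
signature at 42 (size 20, align 2) → ends 62
total 62 bytes, alignment 2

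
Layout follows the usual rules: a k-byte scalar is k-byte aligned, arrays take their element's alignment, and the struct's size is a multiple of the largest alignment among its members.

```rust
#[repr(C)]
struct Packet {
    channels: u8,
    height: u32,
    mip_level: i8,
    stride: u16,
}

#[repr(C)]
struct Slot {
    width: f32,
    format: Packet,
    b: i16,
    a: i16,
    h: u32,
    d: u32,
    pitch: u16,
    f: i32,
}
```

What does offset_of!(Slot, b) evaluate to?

16

Packet: 0..1  channels  (1B, 1-aligned); 1..4  -- padding (3B); 4..8  height  (4B, 4-aligned); 8..9  mip_level  (1B, 1-aligned); 9..10  -- padding (1B); 10..12  stride  (2B, 2-aligned); sizeof = 12, alignof = 4
0..4  width  (4B, 4-aligned)
4..16  format  (12B, 4-aligned)
16..18  b  (2B, 2-aligned)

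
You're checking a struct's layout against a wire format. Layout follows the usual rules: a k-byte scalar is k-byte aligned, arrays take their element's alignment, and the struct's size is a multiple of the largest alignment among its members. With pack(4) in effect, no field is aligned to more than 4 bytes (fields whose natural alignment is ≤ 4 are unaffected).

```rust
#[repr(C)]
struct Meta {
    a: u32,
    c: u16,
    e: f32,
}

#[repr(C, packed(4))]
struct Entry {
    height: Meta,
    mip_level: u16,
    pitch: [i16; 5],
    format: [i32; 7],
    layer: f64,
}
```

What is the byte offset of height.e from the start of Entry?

8

Meta: 0..4  a  (4B, 4-aligned); 4..6  c  (2B, 2-aligned); 6..8  -- padding (2B); 8..12  e  (4B, 4-aligned); sizeof = 12, alignof = 4
0..12  height  (12B, 4-aligned)
within Meta: e at 8
0 + 8 = 8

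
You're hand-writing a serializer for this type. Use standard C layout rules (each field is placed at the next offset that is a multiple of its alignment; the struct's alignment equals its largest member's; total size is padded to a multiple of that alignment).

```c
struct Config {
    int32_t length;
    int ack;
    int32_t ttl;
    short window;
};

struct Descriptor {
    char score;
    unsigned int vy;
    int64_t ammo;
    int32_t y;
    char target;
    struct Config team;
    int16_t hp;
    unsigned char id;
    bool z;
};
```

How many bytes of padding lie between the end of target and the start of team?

Config: length at 0 (size 4, align 4) → ends 4; ack at 4 (size 4, align 4) → ends 8; ttl at 8 (size 4, align 4) → ends 12; window at 12 (size 2, align 2) → ends 14; tail pad 2 to reach multiple of 4; total 16 bytes, alignment 4
score at 0 (size 1, align 1) → ends 1
pad 3 to align 4 for vy
vy at 4 (size 4, align 4) → ends 8
ammo at 8 (size 8, align 8) → ends 16
y at 16 (size 4, align 4) → ends 20
target at 20 (size 1, align 1) → ends 21
pad 3 to align 4 for team
team at 24 (size 16, align 4) → ends 40

3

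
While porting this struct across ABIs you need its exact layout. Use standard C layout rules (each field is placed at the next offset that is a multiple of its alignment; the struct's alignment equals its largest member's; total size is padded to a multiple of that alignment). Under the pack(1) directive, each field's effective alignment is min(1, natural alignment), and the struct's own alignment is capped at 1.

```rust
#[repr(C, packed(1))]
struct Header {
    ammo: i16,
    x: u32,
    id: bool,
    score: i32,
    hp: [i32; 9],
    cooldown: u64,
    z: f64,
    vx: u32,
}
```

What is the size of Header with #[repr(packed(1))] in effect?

@0: ammo [2B, align 1] → 2
@2: x [4B, align 1] → 6
@6: id [1B, align 1] → 7
@7: score [4B, align 1] → 11
@11: hp [36B, align 1] → 47
@47: cooldown [8B, align 1] → 55
@55: z [8B, align 1] → 63
@63: vx [4B, align 1] → 67
size 67, align 1

67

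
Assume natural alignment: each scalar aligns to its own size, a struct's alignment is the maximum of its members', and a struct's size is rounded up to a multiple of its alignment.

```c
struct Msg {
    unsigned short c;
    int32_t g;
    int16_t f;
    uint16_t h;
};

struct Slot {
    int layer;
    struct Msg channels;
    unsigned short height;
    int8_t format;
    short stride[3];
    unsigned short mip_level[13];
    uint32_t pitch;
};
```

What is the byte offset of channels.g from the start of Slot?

Msg: c at 0 (size 2, align 2) → ends 2; pad 2 to align 4 for g; g at 4 (size 4, align 4) → ends 8; f at 8 (size 2, align 2) → ends 10; h at 10 (size 2, align 2) → ends 12; total 12 bytes, alignment 4
layer at 0 (size 4, align 4) → ends 4
channels at 4 (size 12, align 4) → ends 16
within Msg: g at 4
4 + 4 = 8

8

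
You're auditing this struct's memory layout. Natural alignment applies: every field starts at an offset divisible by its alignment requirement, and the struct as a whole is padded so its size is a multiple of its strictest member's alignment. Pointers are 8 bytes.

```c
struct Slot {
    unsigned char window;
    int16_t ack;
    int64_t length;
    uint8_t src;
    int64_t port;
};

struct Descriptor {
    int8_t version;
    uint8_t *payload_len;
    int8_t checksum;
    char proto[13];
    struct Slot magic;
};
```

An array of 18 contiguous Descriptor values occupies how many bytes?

Slot: window at 0 (size 1, align 1) → ends 1; pad 1 to align 2 for ack; ack at 2 (size 2, align 2) → ends 4; pad 4 to align 8 for length; length at 8 (size 8, align 8) → ends 16; src at 16 (size 1, align 1) → ends 17; pad 7 to align 8 for port; port at 24 (size 8, align 8) → ends 32; total 32 bytes, alignment 8
version at 0 (size 1, align 1) → ends 1
pad 7 to align 8 for payload_len
payload_len at 8 (size 8, align 8) → ends 16
checksum at 16 (size 1, align 1) → ends 17
proto at 17 (size 13, align 1) → ends 30
pad 2 to align 8 for magic
magic at 32 (size 32, align 8) → ends 64
total 64 bytes, alignment 8
array of 18: 18 × 64 = 1152

1152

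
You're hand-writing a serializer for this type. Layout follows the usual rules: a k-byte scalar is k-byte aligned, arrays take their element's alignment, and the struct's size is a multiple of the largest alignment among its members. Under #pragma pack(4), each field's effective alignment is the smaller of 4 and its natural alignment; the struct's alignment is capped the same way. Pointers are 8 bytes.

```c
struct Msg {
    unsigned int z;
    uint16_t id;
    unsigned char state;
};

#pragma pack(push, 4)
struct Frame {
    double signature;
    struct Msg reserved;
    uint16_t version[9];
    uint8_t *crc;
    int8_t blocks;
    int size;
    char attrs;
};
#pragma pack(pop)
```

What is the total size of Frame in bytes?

56 bytes

Msg: 0..4  z  (4B, 4-aligned); 4..6  id  (2B, 2-aligned); 6..7  state  (1B, 1-aligned); 7..8  -- tail padding (1B); sizeof = 8, alignof = 4
0..8  signature  (8B, 4-aligned)
8..16  reserved  (8B, 4-aligned)
16..34  version  (18B, 2-aligned)
34..36  -- padding (2B)
36..44  crc  (8B, 4-aligned)
44..45  blocks  (1B, 1-aligned)
45..48  -- padding (3B)
48..52  size  (4B, 4-aligned)
52..53  attrs  (1B, 1-aligned)
53..56  -- tail padding (3B)
sizeof = 56, alignof = 4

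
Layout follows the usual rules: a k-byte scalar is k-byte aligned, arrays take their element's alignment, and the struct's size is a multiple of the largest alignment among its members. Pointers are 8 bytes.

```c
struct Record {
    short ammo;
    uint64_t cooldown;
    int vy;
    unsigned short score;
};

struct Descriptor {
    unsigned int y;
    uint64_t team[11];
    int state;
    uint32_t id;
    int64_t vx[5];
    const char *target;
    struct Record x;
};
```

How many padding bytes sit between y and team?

4

Record: 0..2  ammo  (2B, 2-aligned); 2..8  -- padding (6B); 8..16  cooldown  (8B, 8-aligned); 16..20  vy  (4B, 4-aligned); 20..22  score  (2B, 2-aligned); 22..24  -- tail padding (2B); sizeof = 24, alignof = 8
0..4  y  (4B, 4-aligned)
4..8  -- padding (4B)
8..96  team  (88B, 8-aligned)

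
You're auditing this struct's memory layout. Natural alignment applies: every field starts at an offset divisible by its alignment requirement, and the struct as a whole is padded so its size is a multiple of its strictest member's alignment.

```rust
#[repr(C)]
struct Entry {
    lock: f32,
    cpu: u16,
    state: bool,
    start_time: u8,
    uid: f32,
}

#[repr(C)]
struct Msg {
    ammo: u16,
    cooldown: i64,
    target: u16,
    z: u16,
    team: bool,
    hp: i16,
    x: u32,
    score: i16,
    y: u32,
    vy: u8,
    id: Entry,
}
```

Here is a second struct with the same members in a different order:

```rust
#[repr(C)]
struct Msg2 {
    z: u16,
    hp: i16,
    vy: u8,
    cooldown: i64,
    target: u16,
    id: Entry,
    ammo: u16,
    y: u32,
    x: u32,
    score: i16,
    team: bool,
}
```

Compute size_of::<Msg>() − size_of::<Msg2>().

8

Entry: @0: lock [4B, align 4] → 4; @4: cpu [2B, align 2] → 6; @6: state [1B, align 1] → 7; @7: start_time [1B, align 1] → 8; @8: uid [4B, align 4] → 12; size 12, align 4
@0: ammo [2B, align 2] → 2
+6 pad (align 8)
@8: cooldown [8B, align 8] → 16
@16: target [2B, align 2] → 18
@18: z [2B, align 2] → 20
@20: team [1B, align 1] → 21
+1 pad (align 2)
@22: hp [2B, align 2] → 24
@24: x [4B, align 4] → 28
@28: score [2B, align 2] → 30
+2 pad (align 4)
@32: y [4B, align 4] → 36
@36: vy [1B, align 1] → 37
+3 pad (align 4)
@40: id [12B, align 4] → 52
+4 tail pad (align 8)
size 56, align 8
— Msg2 —
@0: z [2B, align 2] → 2
@2: hp [2B, align 2] → 4
@4: vy [1B, align 1] → 5
+3 pad (align 8)
@8: cooldown [8B, align 8] → 16
@16: target [2B, align 2] → 18
+2 pad (align 4)
@20: id [12B, align 4] → 32
@32: ammo [2B, align 2] → 34
+2 pad (align 4)
@36: y [4B, align 4] → 40
@40: x [4B, align 4] → 44
@44: score [2B, align 2] → 46
@46: team [1B, align 1] → 47
+1 tail pad (align 8)
size 48, align 8
56 − 48 = 8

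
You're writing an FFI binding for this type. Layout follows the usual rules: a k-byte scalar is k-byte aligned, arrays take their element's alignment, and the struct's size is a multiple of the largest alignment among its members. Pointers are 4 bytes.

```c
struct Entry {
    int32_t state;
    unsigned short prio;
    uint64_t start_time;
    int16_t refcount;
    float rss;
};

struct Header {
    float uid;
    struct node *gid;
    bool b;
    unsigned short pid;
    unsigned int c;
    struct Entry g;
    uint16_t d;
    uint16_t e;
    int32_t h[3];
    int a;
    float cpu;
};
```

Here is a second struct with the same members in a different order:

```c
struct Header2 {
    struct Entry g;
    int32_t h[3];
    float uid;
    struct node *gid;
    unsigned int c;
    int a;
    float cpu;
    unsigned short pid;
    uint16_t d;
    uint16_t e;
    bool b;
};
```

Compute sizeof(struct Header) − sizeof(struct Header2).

Entry: 0..4  state  (4B, 4-aligned); 4..6  prio  (2B, 2-aligned); 6..8  -- padding (2B); 8..16  start_time  (8B, 8-aligned); 16..18  refcount  (2B, 2-aligned); 18..20  -- padding (2B); 20..24  rss  (4B, 4-aligned); sizeof = 24, alignof = 8
0..4  uid  (4B, 4-aligned)
4..8  gid  (4B, 4-aligned)
8..9  b  (1B, 1-aligned)
9..10  -- padding (1B)
10..12  pid  (2B, 2-aligned)
12..16  c  (4B, 4-aligned)
16..40  g  (24B, 8-aligned)
40..42  d  (2B, 2-aligned)
42..44  e  (2B, 2-aligned)
44..56  h  (12B, 4-aligned)
56..60  a  (4B, 4-aligned)
60..64  cpu  (4B, 4-aligned)
sizeof = 64, alignof = 8
— Header2 —
0..24  g  (24B, 8-aligned)
24..36  h  (12B, 4-aligned)
36..40  uid  (4B, 4-aligned)
40..44  gid  (4B, 4-aligned)
44..48  c  (4B, 4-aligned)
48..52  a  (4B, 4-aligned)
52..56  cpu  (4B, 4-aligned)
56..58  pid  (2B, 2-aligned)
58..60  d  (2B, 2-aligned)
60..62  e  (2B, 2-aligned)
62..63  b  (1B, 1-aligned)
63..64  -- tail padding (1B)
sizeof = 64, alignof = 8
64 − 64 = 0

0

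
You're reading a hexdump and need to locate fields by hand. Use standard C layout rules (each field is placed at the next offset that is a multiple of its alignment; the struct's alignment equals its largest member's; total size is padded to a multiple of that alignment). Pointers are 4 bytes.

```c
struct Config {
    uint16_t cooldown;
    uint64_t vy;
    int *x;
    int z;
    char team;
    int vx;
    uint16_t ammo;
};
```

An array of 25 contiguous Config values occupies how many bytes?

cooldown at 0 (size 2, align 2) → ends 2
pad 6 to align 8 for vy
vy at 8 (size 8, align 8) → ends 16
x at 16 (size 4, align 4) → ends 20
z at 20 (size 4, align 4) → ends 24
team at 24 (size 1, align 1) → ends 25
pad 3 to align 4 for vx
vx at 28 (size 4, align 4) → ends 32
ammo at 32 (size 2, align 2) → ends 34
tail pad 6 to reach multiple of 8
total 40 bytes, alignment 8
array of 25: 25 × 40 = 1000

1000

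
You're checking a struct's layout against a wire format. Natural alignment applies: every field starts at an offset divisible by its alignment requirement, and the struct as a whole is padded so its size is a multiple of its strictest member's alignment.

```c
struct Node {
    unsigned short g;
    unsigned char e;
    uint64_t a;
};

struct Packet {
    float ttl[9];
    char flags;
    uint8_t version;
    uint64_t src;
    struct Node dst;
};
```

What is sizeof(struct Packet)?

Node: @0: g [2B, align 2] → 2; @2: e [1B, align 1] → 3; +5 pad (align 8); @8: a [8B, align 8] → 16; size 16, align 8
@0: ttl [36B, align 4] → 36
@36: flags [1B, align 1] → 37
@37: version [1B, align 1] → 38
+2 pad (align 8)
@40: src [8B, align 8] → 48
@48: dst [16B, align 8] → 64
size 64, align 8

64 bytes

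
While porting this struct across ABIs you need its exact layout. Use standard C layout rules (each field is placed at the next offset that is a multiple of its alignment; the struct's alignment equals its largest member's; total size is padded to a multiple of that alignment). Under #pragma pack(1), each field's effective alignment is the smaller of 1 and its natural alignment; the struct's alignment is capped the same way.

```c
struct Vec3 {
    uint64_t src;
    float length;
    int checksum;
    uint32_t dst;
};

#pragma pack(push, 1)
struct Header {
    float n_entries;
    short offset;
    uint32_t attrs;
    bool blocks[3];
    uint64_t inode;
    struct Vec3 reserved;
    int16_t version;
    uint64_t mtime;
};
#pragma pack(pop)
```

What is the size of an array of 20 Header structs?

1100

Vec3: @0: src [8B, align 8] → 8; @8: length [4B, align 4] → 12; @12: checksum [4B, align 4] → 16; @16: dst [4B, align 4] → 20; +4 tail pad (align 8); size 24, align 8
@0: n_entries [4B, align 1] → 4
@4: offset [2B, align 1] → 6
@6: attrs [4B, align 1] → 10
@10: blocks [3B, align 1] → 13
@13: inode [8B, align 1] → 21
@21: reserved [24B, align 1] → 45
@45: version [2B, align 1] → 47
@47: mtime [8B, align 1] → 55
size 55, align 1
array of 20: 20 × 55 = 1100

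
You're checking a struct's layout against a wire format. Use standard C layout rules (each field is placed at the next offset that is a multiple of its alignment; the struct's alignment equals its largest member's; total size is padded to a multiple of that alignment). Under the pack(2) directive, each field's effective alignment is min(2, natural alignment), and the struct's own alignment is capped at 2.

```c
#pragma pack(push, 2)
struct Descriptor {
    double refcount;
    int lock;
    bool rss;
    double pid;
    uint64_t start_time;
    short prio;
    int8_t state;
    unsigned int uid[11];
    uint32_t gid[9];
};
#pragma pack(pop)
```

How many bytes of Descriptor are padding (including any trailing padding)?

2

0..8  refcount  (8B, 2-aligned)
8..12  lock  (4B, 2-aligned)
12..13  rss  (1B, 1-aligned)
13..14  -- padding (1B)
14..22  pid  (8B, 2-aligned)
22..30  start_time  (8B, 2-aligned)
30..32  prio  (2B, 2-aligned)
32..33  state  (1B, 1-aligned)
33..34  -- padding (1B)
34..78  uid  (44B, 2-aligned)
78..114  gid  (36B, 2-aligned)
sizeof = 114, alignof = 2
data bytes 112, size 114 → padding 2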